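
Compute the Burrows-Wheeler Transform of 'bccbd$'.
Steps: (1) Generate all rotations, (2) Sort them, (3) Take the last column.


Rotations (sorted):
  0: $bccbd -> last char: d
  1: bccbd$ -> last char: $
  2: bd$bcc -> last char: c
  3: cbd$bc -> last char: c
  4: ccbd$b -> last char: b
  5: d$bccb -> last char: b


BWT = d$ccbb


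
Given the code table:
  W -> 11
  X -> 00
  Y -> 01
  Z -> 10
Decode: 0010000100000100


Decoding:
00 -> X
10 -> Z
00 -> X
01 -> Y
00 -> X
00 -> X
01 -> Y
00 -> X


Result: XZXYXXYX


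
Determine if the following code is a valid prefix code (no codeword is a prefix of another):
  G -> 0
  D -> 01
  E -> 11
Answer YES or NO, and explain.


Checking each pair (does one codeword prefix another?):
  G='0' vs D='01': prefix -- VIOLATION

NO -- this is NOT a valid prefix code. G (0) is a prefix of D (01).


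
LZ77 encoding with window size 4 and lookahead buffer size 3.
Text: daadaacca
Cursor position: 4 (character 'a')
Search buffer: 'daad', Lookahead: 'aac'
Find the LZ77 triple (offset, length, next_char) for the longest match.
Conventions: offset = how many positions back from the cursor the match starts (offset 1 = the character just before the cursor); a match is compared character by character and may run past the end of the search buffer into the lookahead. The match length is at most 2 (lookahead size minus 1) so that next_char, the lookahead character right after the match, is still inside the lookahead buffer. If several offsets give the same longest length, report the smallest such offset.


Try each offset into the search buffer:
  offset=1 (pos 3, char 'd'): match length 0
  offset=2 (pos 2, char 'a'): match length 1
  offset=3 (pos 1, char 'a'): match length 2
  offset=4 (pos 0, char 'd'): match length 0
Longest match has length 2 at offset 3.
next_char = character at position 4 + 2 = 6 -> 'c'

Best match: offset=3, length=2 (matching 'aa' starting at position 1)
LZ77 triple: (3, 2, 'c')


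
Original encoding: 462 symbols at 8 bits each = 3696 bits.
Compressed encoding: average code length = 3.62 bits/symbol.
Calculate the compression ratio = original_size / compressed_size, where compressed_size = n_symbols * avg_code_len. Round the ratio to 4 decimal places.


original_size = n_symbols * orig_bits = 462 * 8 = 3696 bits
compressed_size = n_symbols * avg_code_len = 462 * 3.62 = 1672.44 bits
ratio = original_size / compressed_size = 3696 / 1672.44 = 2.2099

Compression ratio = 2.2099


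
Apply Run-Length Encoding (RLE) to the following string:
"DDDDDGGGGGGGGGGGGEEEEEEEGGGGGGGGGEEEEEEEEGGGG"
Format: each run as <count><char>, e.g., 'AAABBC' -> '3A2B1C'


Scanning runs left to right:
  i=0: run of 'D' x 5 -> '5D'
  i=5: run of 'G' x 12 -> '12G'
  i=17: run of 'E' x 7 -> '7E'
  i=24: run of 'G' x 9 -> '9G'
  i=33: run of 'E' x 8 -> '8E'
  i=41: run of 'G' x 4 -> '4G'

RLE = 5D12G7E9G8E4G


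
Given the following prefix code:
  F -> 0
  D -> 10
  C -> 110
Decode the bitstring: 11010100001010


Decoding step by step:
Bits 110 -> C
Bits 10 -> D
Bits 10 -> D
Bits 0 -> F
Bits 0 -> F
Bits 0 -> F
Bits 10 -> D
Bits 10 -> D


Decoded message: CDDFFFDD


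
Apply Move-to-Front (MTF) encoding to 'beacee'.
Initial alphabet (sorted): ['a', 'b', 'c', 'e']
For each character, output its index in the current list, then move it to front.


MTF encoding:
'b': index 1 in ['a', 'b', 'c', 'e'] -> ['b', 'a', 'c', 'e']
'e': index 3 in ['b', 'a', 'c', 'e'] -> ['e', 'b', 'a', 'c']
'a': index 2 in ['e', 'b', 'a', 'c'] -> ['a', 'e', 'b', 'c']
'c': index 3 in ['a', 'e', 'b', 'c'] -> ['c', 'a', 'e', 'b']
'e': index 2 in ['c', 'a', 'e', 'b'] -> ['e', 'c', 'a', 'b']
'e': index 0 in ['e', 'c', 'a', 'b'] -> ['e', 'c', 'a', 'b']


Output: [1, 3, 2, 3, 2, 0]


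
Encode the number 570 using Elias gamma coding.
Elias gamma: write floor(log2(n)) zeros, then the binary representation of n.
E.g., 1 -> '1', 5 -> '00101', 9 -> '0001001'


num_bits = floor(log2(570)) + 1 = 10
leading_zeros = num_bits - 1 = 9
binary(570) = 1000111010

Elias gamma(570) = '000000000' + '1000111010' = 0000000001000111010 (19 bits)


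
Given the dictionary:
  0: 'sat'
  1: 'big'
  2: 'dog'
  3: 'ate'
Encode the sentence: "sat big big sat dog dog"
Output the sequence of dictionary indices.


Look up each word in the dictionary:
  'sat' -> 0
  'big' -> 1
  'big' -> 1
  'sat' -> 0
  'dog' -> 2
  'dog' -> 2

Encoded: [0, 1, 1, 0, 2, 2]


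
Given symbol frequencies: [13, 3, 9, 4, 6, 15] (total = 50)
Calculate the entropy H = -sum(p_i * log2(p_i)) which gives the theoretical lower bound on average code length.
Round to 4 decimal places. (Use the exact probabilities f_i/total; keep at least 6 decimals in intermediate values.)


Per-symbol terms -p_i * log2(p_i) with p_i = f_i/50:
  p = 13/50 = 0.260000: log2(p) = -1.943416, -p*log2(p) = 0.505288
  p = 3/50 = 0.060000: log2(p) = -4.058894, -p*log2(p) = 0.243534
  p = 9/50 = 0.180000: log2(p) = -2.473931, -p*log2(p) = 0.445308
  p = 4/50 = 0.080000: log2(p) = -3.643856, -p*log2(p) = 0.291508
  p = 6/50 = 0.120000: log2(p) = -3.058894, -p*log2(p) = 0.367067
  p = 15/50 = 0.300000: log2(p) = -1.736966, -p*log2(p) = 0.521090
H = 0.505288 + 0.243534 + 0.445308 + 0.291508 + 0.367067 + 0.521090 = 2.373795

H = 2.3738 bits/symbol


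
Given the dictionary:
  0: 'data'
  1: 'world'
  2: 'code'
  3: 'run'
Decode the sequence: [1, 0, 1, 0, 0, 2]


Look up each index in the dictionary:
  1 -> 'world'
  0 -> 'data'
  1 -> 'world'
  0 -> 'data'
  0 -> 'data'
  2 -> 'code'

Decoded: "world data world data data code"


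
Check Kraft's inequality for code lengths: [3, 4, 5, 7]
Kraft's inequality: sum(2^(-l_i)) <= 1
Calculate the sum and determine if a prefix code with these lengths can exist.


Sum = 2^(-3) + 2^(-4) + 2^(-5) + 2^(-7)
    = 0.125 + 0.0625 + 0.03125 + 0.0078125
    = 29/128 = 0.2265625
Since 0.2265625 <= 1, Kraft's inequality IS satisfied.
A prefix code with these lengths CAN exist.

Kraft sum = 0.2265625. Satisfied.


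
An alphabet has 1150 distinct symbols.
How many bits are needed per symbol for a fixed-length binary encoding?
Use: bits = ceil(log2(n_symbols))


log2(1150) = 10.1674
Bracket: 2^10 = 1024 < 1150 <= 2^11 = 2048
So ceil(log2(1150)) = 11

bits = ceil(log2(1150)) = ceil(10.1674) = 11 bits


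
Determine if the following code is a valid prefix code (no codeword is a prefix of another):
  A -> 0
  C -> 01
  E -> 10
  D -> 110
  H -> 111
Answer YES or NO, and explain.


Checking each pair (does one codeword prefix another?):
  A='0' vs C='01': prefix -- VIOLATION

NO -- this is NOT a valid prefix code. A (0) is a prefix of C (01).


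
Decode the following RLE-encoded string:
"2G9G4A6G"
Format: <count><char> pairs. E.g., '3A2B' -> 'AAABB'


Expanding each <count><char> pair:
  2G -> 'GG'
  9G -> 'GGGGGGGGG'
  4A -> 'AAAA'
  6G -> 'GGGGGG'

Decoded = GGGGGGGGGGGAAAAGGGGGG


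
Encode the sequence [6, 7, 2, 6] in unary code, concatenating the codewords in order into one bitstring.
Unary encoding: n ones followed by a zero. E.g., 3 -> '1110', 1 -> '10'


Encode each number as n ones followed by a terminating 0:
  6 -> 1111110 (7 bits)
  7 -> 11111110 (8 bits)
  2 -> 110 (3 bits)
  6 -> 1111110 (7 bits)
Total length = 7 + 8 + 3 + 7 = 25 bits.

Unary([6, 7, 2, 6]) = 1111110111111101101111110 (25 bits)


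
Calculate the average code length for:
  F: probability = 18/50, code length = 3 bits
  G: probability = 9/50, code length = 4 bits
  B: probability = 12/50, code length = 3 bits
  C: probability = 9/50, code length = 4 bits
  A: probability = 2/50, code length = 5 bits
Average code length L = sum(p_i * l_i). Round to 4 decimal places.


Weighted contributions p_i * l_i:
  F: (18/50) * 3 = 54/50
  G: (9/50) * 4 = 36/50
  B: (12/50) * 3 = 36/50
  C: (9/50) * 4 = 36/50
  A: (2/50) * 5 = 10/50
Sum = (54 + 36 + 36 + 36 + 10)/50 = 172/50

L = 172/50 = 3.4400 bits/symbol


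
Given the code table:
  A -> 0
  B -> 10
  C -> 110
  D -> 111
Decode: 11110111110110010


Decoding:
111 -> D
10 -> B
111 -> D
110 -> C
110 -> C
0 -> A
10 -> B


Result: DBDCCAB


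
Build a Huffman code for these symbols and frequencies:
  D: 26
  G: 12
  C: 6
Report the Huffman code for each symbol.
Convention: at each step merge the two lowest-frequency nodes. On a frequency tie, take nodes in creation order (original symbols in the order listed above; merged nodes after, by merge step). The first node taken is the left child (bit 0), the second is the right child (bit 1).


Huffman tree construction:
Step 1: Merge C(6) + G(12) = 18
Step 2: Merge (C+G)(18) + D(26) = 44
Read each symbol's code off the tree from the root (left child = 0, right child = 1).

Codes:
  D: 1 (length 1)
  G: 01 (length 2)
  C: 00 (length 2)
Average code length: 62/44 = 1.4091 bits/symbol


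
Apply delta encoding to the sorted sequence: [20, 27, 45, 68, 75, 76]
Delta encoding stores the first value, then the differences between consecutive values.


First value: 20
Deltas:
  27 - 20 = 7
  45 - 27 = 18
  68 - 45 = 23
  75 - 68 = 7
  76 - 75 = 1


Delta encoded: [20, 7, 18, 23, 7, 1]


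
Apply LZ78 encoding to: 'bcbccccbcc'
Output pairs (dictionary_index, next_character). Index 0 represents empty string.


LZ78 encoding steps:
Dictionary: {0: ''}
Step 1: w='' (idx 0), next='b' -> output (0, 'b'), add 'b' as idx 1
Step 2: w='' (idx 0), next='c' -> output (0, 'c'), add 'c' as idx 2
Step 3: w='b' (idx 1), next='c' -> output (1, 'c'), add 'bc' as idx 3
Step 4: w='c' (idx 2), next='c' -> output (2, 'c'), add 'cc' as idx 4
Step 5: w='c' (idx 2), next='b' -> output (2, 'b'), add 'cb' as idx 5
Step 6: w='cc' (idx 4), end of input -> output (4, '')


Encoded: [(0, 'b'), (0, 'c'), (1, 'c'), (2, 'c'), (2, 'b'), (4, '')]


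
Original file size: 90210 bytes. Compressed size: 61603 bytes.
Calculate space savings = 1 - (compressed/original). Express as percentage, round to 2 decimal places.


ratio = compressed/original = 61603/90210 = 0.682884
savings = 1 - ratio = 1 - 0.682884 = 0.317116
as a percentage: 0.317116 * 100 = 31.71%

Space savings = 1 - 61603/90210 = 31.71%


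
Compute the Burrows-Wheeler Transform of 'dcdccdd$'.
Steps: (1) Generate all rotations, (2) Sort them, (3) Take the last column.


Rotations (sorted):
  0: $dcdccdd -> last char: d
  1: ccdd$dcd -> last char: d
  2: cdccdd$d -> last char: d
  3: cdd$dcdc -> last char: c
  4: d$dcdccd -> last char: d
  5: dccdd$dc -> last char: c
  6: dcdccdd$ -> last char: $
  7: dd$dcdcc -> last char: c


BWT = dddcdc$c


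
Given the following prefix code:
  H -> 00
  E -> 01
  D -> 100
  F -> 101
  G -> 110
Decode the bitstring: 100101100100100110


Decoding step by step:
Bits 100 -> D
Bits 101 -> F
Bits 100 -> D
Bits 100 -> D
Bits 100 -> D
Bits 110 -> G


Decoded message: DFDDDG


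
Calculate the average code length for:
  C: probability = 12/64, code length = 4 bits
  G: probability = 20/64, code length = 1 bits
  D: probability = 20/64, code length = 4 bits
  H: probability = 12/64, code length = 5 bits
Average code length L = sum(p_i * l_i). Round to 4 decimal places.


Weighted contributions p_i * l_i:
  C: (12/64) * 4 = 48/64
  G: (20/64) * 1 = 20/64
  D: (20/64) * 4 = 80/64
  H: (12/64) * 5 = 60/64
Sum = (48 + 20 + 80 + 60)/64 = 208/64

L = 208/64 = 3.2500 bits/symbol


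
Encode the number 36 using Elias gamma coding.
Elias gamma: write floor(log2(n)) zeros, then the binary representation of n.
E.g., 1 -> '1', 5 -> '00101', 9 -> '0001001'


num_bits = floor(log2(36)) + 1 = 6
leading_zeros = num_bits - 1 = 5
binary(36) = 100100

Elias gamma(36) = '00000' + '100100' = 00000100100 (11 bits)


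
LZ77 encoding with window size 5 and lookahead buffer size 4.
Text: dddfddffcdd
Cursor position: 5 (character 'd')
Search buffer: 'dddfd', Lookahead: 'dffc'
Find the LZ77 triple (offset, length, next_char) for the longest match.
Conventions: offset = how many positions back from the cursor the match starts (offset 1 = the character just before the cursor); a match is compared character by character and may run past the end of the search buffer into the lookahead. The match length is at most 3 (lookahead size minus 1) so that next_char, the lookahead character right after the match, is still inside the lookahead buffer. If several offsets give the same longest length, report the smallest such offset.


Try each offset into the search buffer:
  offset=1 (pos 4, char 'd'): match length 1
  offset=2 (pos 3, char 'f'): match length 0
  offset=3 (pos 2, char 'd'): match length 2
  offset=4 (pos 1, char 'd'): match length 1
  offset=5 (pos 0, char 'd'): match length 1
Longest match has length 2 at offset 3.
next_char = character at position 5 + 2 = 7 -> 'f'

Best match: offset=3, length=2 (matching 'df' starting at position 2)
LZ77 triple: (3, 2, 'f')


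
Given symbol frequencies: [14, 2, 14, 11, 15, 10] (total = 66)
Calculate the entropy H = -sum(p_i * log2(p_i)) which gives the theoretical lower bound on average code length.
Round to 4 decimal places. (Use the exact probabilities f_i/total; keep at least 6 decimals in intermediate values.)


Per-symbol terms -p_i * log2(p_i) with p_i = f_i/66:
  p = 14/66 = 0.212121: log2(p) = -2.237039, -p*log2(p) = 0.474523
  p = 2/66 = 0.030303: log2(p) = -5.044394, -p*log2(p) = 0.152860
  p = 14/66 = 0.212121: log2(p) = -2.237039, -p*log2(p) = 0.474523
  p = 11/66 = 0.166667: log2(p) = -2.584963, -p*log2(p) = 0.430827
  p = 15/66 = 0.227273: log2(p) = -2.137504, -p*log2(p) = 0.485796
  p = 10/66 = 0.151515: log2(p) = -2.722466, -p*log2(p) = 0.412495
H = 0.474523 + 0.152860 + 0.474523 + 0.430827 + 0.485796 + 0.412495 = 2.431024

H = 2.431 bits/symbol


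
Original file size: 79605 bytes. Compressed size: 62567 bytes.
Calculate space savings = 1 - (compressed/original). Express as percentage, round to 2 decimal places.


ratio = compressed/original = 62567/79605 = 0.785968
savings = 1 - ratio = 1 - 0.785968 = 0.214032
as a percentage: 0.214032 * 100 = 21.4%

Space savings = 1 - 62567/79605 = 21.4%


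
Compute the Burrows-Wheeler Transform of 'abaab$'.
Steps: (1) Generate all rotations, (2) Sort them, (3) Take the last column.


Rotations (sorted):
  0: $abaab -> last char: b
  1: aab$ab -> last char: b
  2: ab$aba -> last char: a
  3: abaab$ -> last char: $
  4: b$abaa -> last char: a
  5: baab$a -> last char: a


BWT = bba$aa


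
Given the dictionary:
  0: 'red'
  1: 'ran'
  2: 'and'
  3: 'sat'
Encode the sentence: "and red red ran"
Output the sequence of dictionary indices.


Look up each word in the dictionary:
  'and' -> 2
  'red' -> 0
  'red' -> 0
  'ran' -> 1

Encoded: [2, 0, 0, 1]


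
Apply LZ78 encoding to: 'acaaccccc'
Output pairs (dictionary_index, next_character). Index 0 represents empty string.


LZ78 encoding steps:
Dictionary: {0: ''}
Step 1: w='' (idx 0), next='a' -> output (0, 'a'), add 'a' as idx 1
Step 2: w='' (idx 0), next='c' -> output (0, 'c'), add 'c' as idx 2
Step 3: w='a' (idx 1), next='a' -> output (1, 'a'), add 'aa' as idx 3
Step 4: w='c' (idx 2), next='c' -> output (2, 'c'), add 'cc' as idx 4
Step 5: w='cc' (idx 4), next='c' -> output (4, 'c'), add 'ccc' as idx 5


Encoded: [(0, 'a'), (0, 'c'), (1, 'a'), (2, 'c'), (4, 'c')]


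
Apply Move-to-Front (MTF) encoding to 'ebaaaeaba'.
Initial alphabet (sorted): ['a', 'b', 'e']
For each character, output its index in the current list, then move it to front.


MTF encoding:
'e': index 2 in ['a', 'b', 'e'] -> ['e', 'a', 'b']
'b': index 2 in ['e', 'a', 'b'] -> ['b', 'e', 'a']
'a': index 2 in ['b', 'e', 'a'] -> ['a', 'b', 'e']
'a': index 0 in ['a', 'b', 'e'] -> ['a', 'b', 'e']
'a': index 0 in ['a', 'b', 'e'] -> ['a', 'b', 'e']
'e': index 2 in ['a', 'b', 'e'] -> ['e', 'a', 'b']
'a': index 1 in ['e', 'a', 'b'] -> ['a', 'e', 'b']
'b': index 2 in ['a', 'e', 'b'] -> ['b', 'a', 'e']
'a': index 1 in ['b', 'a', 'e'] -> ['a', 'b', 'e']


Output: [2, 2, 2, 0, 0, 2, 1, 2, 1]


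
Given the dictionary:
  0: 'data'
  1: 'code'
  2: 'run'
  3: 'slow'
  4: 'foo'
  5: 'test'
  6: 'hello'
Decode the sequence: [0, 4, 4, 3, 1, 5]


Look up each index in the dictionary:
  0 -> 'data'
  4 -> 'foo'
  4 -> 'foo'
  3 -> 'slow'
  1 -> 'code'
  5 -> 'test'

Decoded: "data foo foo slow code test"


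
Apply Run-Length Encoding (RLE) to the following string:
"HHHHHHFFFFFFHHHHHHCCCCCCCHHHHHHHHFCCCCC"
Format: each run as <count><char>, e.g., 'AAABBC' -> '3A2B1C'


Scanning runs left to right:
  i=0: run of 'H' x 6 -> '6H'
  i=6: run of 'F' x 6 -> '6F'
  i=12: run of 'H' x 6 -> '6H'
  i=18: run of 'C' x 7 -> '7C'
  i=25: run of 'H' x 8 -> '8H'
  i=33: run of 'F' x 1 -> '1F'
  i=34: run of 'C' x 5 -> '5C'

RLE = 6H6F6H7C8H1F5C


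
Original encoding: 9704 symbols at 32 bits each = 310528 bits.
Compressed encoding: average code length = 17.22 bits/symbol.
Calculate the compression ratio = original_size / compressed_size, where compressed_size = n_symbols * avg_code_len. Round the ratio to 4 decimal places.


original_size = n_symbols * orig_bits = 9704 * 32 = 310528 bits
compressed_size = n_symbols * avg_code_len = 9704 * 17.22 = 167102.88 bits
ratio = original_size / compressed_size = 310528 / 167102.88 = 1.8583

Compression ratio = 1.8583


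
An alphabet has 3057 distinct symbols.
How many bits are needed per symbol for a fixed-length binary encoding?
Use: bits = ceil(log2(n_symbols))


log2(3057) = 11.5779
Bracket: 2^11 = 2048 < 3057 <= 2^12 = 4096
So ceil(log2(3057)) = 12

bits = ceil(log2(3057)) = ceil(11.5779) = 12 bits


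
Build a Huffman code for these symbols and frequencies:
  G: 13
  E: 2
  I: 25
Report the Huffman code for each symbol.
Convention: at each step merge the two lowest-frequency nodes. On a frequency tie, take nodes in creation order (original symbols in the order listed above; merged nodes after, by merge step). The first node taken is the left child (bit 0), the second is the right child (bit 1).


Huffman tree construction:
Step 1: Merge E(2) + G(13) = 15
Step 2: Merge (E+G)(15) + I(25) = 40
Read each symbol's code off the tree from the root (left child = 0, right child = 1).

Codes:
  G: 01 (length 2)
  E: 00 (length 2)
  I: 1 (length 1)
Average code length: 55/40 = 1.3750 bits/symbol


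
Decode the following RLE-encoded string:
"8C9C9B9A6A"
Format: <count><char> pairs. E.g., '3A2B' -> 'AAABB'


Expanding each <count><char> pair:
  8C -> 'CCCCCCCC'
  9C -> 'CCCCCCCCC'
  9B -> 'BBBBBBBBB'
  9A -> 'AAAAAAAAA'
  6A -> 'AAAAAA'

Decoded = CCCCCCCCCCCCCCCCCBBBBBBBBBAAAAAAAAAAAAAAA


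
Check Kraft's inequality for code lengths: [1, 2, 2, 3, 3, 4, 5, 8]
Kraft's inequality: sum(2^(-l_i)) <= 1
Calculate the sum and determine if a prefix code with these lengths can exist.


Sum = 2^(-1) + 2^(-2) + 2^(-2) + 2^(-3) + 2^(-3) + 2^(-4) + 2^(-5) + 2^(-8)
    = 0.5 + 0.25 + 0.25 + 0.125 + 0.125 + 0.0625 + 0.03125 + 0.00390625
    = 345/256 = 1.34765625
Since 1.34765625 > 1, Kraft's inequality is NOT satisfied.
A prefix code with these lengths CANNOT exist.

Kraft sum = 1.34765625. Not satisfied.


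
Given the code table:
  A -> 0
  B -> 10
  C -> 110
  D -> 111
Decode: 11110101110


Decoding:
111 -> D
10 -> B
10 -> B
111 -> D
0 -> A


Result: DBBDA


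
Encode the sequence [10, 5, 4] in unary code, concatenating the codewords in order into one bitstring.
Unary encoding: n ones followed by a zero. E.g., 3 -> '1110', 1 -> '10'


Encode each number as n ones followed by a terminating 0:
  10 -> 11111111110 (11 bits)
  5 -> 111110 (6 bits)
  4 -> 11110 (5 bits)
Total length = 11 + 6 + 5 = 22 bits.

Unary([10, 5, 4]) = 1111111111011111011110 (22 bits)


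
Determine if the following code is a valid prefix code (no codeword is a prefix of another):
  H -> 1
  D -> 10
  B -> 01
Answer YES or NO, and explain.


Checking each pair (does one codeword prefix another?):
  H='1' vs D='10': prefix -- VIOLATION

NO -- this is NOT a valid prefix code. H (1) is a prefix of D (10).


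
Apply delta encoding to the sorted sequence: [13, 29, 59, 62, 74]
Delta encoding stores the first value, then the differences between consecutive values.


First value: 13
Deltas:
  29 - 13 = 16
  59 - 29 = 30
  62 - 59 = 3
  74 - 62 = 12


Delta encoded: [13, 16, 30, 3, 12]


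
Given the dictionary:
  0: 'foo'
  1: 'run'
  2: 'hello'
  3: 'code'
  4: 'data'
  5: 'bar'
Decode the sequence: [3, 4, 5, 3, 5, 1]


Look up each index in the dictionary:
  3 -> 'code'
  4 -> 'data'
  5 -> 'bar'
  3 -> 'code'
  5 -> 'bar'
  1 -> 'run'

Decoded: "code data bar code bar run"


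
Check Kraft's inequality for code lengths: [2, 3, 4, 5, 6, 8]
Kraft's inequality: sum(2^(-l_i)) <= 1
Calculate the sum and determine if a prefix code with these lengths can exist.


Sum = 2^(-2) + 2^(-3) + 2^(-4) + 2^(-5) + 2^(-6) + 2^(-8)
    = 0.25 + 0.125 + 0.0625 + 0.03125 + 0.015625 + 0.00390625
    = 125/256 = 0.48828125
Since 0.48828125 <= 1, Kraft's inequality IS satisfied.
A prefix code with these lengths CAN exist.

Kraft sum = 0.48828125. Satisfied.


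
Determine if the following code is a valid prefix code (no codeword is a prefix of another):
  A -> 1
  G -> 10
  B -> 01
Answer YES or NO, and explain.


Checking each pair (does one codeword prefix another?):
  A='1' vs G='10': prefix -- VIOLATION

NO -- this is NOT a valid prefix code. A (1) is a prefix of G (10).


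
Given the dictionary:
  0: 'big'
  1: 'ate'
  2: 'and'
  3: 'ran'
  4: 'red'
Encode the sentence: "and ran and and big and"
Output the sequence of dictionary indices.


Look up each word in the dictionary:
  'and' -> 2
  'ran' -> 3
  'and' -> 2
  'and' -> 2
  'big' -> 0
  'and' -> 2

Encoded: [2, 3, 2, 2, 0, 2]


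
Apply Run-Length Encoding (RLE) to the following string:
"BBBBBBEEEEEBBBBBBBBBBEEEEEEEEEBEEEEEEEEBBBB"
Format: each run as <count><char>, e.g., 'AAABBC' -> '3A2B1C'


Scanning runs left to right:
  i=0: run of 'B' x 6 -> '6B'
  i=6: run of 'E' x 5 -> '5E'
  i=11: run of 'B' x 10 -> '10B'
  i=21: run of 'E' x 9 -> '9E'
  i=30: run of 'B' x 1 -> '1B'
  i=31: run of 'E' x 8 -> '8E'
  i=39: run of 'B' x 4 -> '4B'

RLE = 6B5E10B9E1B8E4B


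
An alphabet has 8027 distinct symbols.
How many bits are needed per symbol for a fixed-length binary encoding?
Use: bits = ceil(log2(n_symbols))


log2(8027) = 12.9706
Bracket: 2^12 = 4096 < 8027 <= 2^13 = 8192
So ceil(log2(8027)) = 13

bits = ceil(log2(8027)) = ceil(12.9706) = 13 bits


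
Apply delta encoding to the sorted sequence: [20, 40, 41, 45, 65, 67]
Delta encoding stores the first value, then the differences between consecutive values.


First value: 20
Deltas:
  40 - 20 = 20
  41 - 40 = 1
  45 - 41 = 4
  65 - 45 = 20
  67 - 65 = 2


Delta encoded: [20, 20, 1, 4, 20, 2]


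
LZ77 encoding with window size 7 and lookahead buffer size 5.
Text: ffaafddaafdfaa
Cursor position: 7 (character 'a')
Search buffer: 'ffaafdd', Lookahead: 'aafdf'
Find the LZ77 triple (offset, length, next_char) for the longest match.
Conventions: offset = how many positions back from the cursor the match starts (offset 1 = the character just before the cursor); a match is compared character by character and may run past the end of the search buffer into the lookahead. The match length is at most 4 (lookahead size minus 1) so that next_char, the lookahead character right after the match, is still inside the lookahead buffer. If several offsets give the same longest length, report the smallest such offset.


Try each offset into the search buffer:
  offset=1 (pos 6, char 'd'): match length 0
  offset=2 (pos 5, char 'd'): match length 0
  offset=3 (pos 4, char 'f'): match length 0
  offset=4 (pos 3, char 'a'): match length 1
  offset=5 (pos 2, char 'a'): match length 4
  offset=6 (pos 1, char 'f'): match length 0
  offset=7 (pos 0, char 'f'): match length 0
Longest match has length 4 at offset 5.
next_char = character at position 7 + 4 = 11 -> 'f'

Best match: offset=5, length=4 (matching 'aafd' starting at position 2)
LZ77 triple: (5, 4, 'f')


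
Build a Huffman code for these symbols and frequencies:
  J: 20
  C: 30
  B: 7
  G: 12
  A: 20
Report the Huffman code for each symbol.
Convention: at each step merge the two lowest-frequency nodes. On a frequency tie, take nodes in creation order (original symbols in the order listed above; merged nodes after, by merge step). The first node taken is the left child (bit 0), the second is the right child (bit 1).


Huffman tree construction:
Step 1: Merge B(7) + G(12) = 19
Step 2: Merge (B+G)(19) + J(20) = 39
Step 3: Merge A(20) + C(30) = 50
Step 4: Merge ((B+G)+J)(39) + (A+C)(50) = 89
Read each symbol's code off the tree from the root (left child = 0, right child = 1).

Codes:
  J: 01 (length 2)
  C: 11 (length 2)
  B: 000 (length 3)
  G: 001 (length 3)
  A: 10 (length 2)
Average code length: 197/89 = 2.2135 bits/symbol


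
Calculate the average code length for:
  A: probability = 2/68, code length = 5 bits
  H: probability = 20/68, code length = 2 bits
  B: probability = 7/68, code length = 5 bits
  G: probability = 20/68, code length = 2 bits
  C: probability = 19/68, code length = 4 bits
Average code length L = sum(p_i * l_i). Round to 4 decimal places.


Weighted contributions p_i * l_i:
  A: (2/68) * 5 = 10/68
  H: (20/68) * 2 = 40/68
  B: (7/68) * 5 = 35/68
  G: (20/68) * 2 = 40/68
  C: (19/68) * 4 = 76/68
Sum = (10 + 40 + 35 + 40 + 76)/68 = 201/68

L = 201/68 = 2.9559 bits/symbol


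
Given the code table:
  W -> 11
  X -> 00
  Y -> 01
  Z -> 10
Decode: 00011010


Decoding:
00 -> X
01 -> Y
10 -> Z
10 -> Z


Result: XYZZ


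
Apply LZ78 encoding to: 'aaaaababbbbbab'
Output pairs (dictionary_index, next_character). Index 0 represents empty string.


LZ78 encoding steps:
Dictionary: {0: ''}
Step 1: w='' (idx 0), next='a' -> output (0, 'a'), add 'a' as idx 1
Step 2: w='a' (idx 1), next='a' -> output (1, 'a'), add 'aa' as idx 2
Step 3: w='aa' (idx 2), next='b' -> output (2, 'b'), add 'aab' as idx 3
Step 4: w='a' (idx 1), next='b' -> output (1, 'b'), add 'ab' as idx 4
Step 5: w='' (idx 0), next='b' -> output (0, 'b'), add 'b' as idx 5
Step 6: w='b' (idx 5), next='b' -> output (5, 'b'), add 'bb' as idx 6
Step 7: w='b' (idx 5), next='a' -> output (5, 'a'), add 'ba' as idx 7
Step 8: w='b' (idx 5), end of input -> output (5, '')


Encoded: [(0, 'a'), (1, 'a'), (2, 'b'), (1, 'b'), (0, 'b'), (5, 'b'), (5, 'a'), (5, '')]


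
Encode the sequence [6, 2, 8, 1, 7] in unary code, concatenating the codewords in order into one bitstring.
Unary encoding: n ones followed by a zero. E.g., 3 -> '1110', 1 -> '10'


Encode each number as n ones followed by a terminating 0:
  6 -> 1111110 (7 bits)
  2 -> 110 (3 bits)
  8 -> 111111110 (9 bits)
  1 -> 10 (2 bits)
  7 -> 11111110 (8 bits)
Total length = 7 + 3 + 9 + 2 + 8 = 29 bits.

Unary([6, 2, 8, 1, 7]) = 11111101101111111101011111110 (29 bits)


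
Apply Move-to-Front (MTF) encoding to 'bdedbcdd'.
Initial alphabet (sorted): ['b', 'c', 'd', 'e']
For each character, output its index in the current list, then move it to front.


MTF encoding:
'b': index 0 in ['b', 'c', 'd', 'e'] -> ['b', 'c', 'd', 'e']
'd': index 2 in ['b', 'c', 'd', 'e'] -> ['d', 'b', 'c', 'e']
'e': index 3 in ['d', 'b', 'c', 'e'] -> ['e', 'd', 'b', 'c']
'd': index 1 in ['e', 'd', 'b', 'c'] -> ['d', 'e', 'b', 'c']
'b': index 2 in ['d', 'e', 'b', 'c'] -> ['b', 'd', 'e', 'c']
'c': index 3 in ['b', 'd', 'e', 'c'] -> ['c', 'b', 'd', 'e']
'd': index 2 in ['c', 'b', 'd', 'e'] -> ['d', 'c', 'b', 'e']
'd': index 0 in ['d', 'c', 'b', 'e'] -> ['d', 'c', 'b', 'e']


Output: [0, 2, 3, 1, 2, 3, 2, 0]


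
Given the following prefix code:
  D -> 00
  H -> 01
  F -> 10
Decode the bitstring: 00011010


Decoding step by step:
Bits 00 -> D
Bits 01 -> H
Bits 10 -> F
Bits 10 -> F


Decoded message: DHFF


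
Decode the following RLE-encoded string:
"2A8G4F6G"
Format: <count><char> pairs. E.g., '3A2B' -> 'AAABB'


Expanding each <count><char> pair:
  2A -> 'AA'
  8G -> 'GGGGGGGG'
  4F -> 'FFFF'
  6G -> 'GGGGGG'

Decoded = AAGGGGGGGGFFFFGGGGGG


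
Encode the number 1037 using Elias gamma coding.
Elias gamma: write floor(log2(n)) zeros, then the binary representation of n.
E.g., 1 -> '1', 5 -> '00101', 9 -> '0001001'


num_bits = floor(log2(1037)) + 1 = 11
leading_zeros = num_bits - 1 = 10
binary(1037) = 10000001101

Elias gamma(1037) = '0000000000' + '10000001101' = 000000000010000001101 (21 bits)


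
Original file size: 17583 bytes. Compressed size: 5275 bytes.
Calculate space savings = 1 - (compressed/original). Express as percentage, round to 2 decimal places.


ratio = compressed/original = 5275/17583 = 0.300006
savings = 1 - ratio = 1 - 0.300006 = 0.699994
as a percentage: 0.699994 * 100 = 70.0%

Space savings = 1 - 5275/17583 = 70.0%


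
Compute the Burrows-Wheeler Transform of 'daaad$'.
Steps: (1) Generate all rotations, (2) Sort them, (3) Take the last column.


Rotations (sorted):
  0: $daaad -> last char: d
  1: aaad$d -> last char: d
  2: aad$da -> last char: a
  3: ad$daa -> last char: a
  4: d$daaa -> last char: a
  5: daaad$ -> last char: $


BWT = ddaaa$


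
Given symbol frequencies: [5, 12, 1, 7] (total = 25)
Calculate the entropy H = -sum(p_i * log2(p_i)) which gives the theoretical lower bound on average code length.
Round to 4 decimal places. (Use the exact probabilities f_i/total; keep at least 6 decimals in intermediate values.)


Per-symbol terms -p_i * log2(p_i) with p_i = f_i/25:
  p = 5/25 = 0.200000: log2(p) = -2.321928, -p*log2(p) = 0.464386
  p = 12/25 = 0.480000: log2(p) = -1.058894, -p*log2(p) = 0.508269
  p = 1/25 = 0.040000: log2(p) = -4.643856, -p*log2(p) = 0.185754
  p = 7/25 = 0.280000: log2(p) = -1.836501, -p*log2(p) = 0.514220
H = 0.464386 + 0.508269 + 0.185754 + 0.514220 = 1.672629

H = 1.6726 bits/symbol


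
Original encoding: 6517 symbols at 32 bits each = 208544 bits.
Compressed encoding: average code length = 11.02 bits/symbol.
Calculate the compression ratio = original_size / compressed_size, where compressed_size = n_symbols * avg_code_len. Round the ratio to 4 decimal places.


original_size = n_symbols * orig_bits = 6517 * 32 = 208544 bits
compressed_size = n_symbols * avg_code_len = 6517 * 11.02 = 71817.34 bits
ratio = original_size / compressed_size = 208544 / 71817.34 = 2.9038

Compression ratio = 2.9038


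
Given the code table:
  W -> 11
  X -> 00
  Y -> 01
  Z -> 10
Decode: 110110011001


Decoding:
11 -> W
01 -> Y
10 -> Z
01 -> Y
10 -> Z
01 -> Y


Result: WYZYZY


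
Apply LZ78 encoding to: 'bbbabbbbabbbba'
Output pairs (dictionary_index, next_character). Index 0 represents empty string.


LZ78 encoding steps:
Dictionary: {0: ''}
Step 1: w='' (idx 0), next='b' -> output (0, 'b'), add 'b' as idx 1
Step 2: w='b' (idx 1), next='b' -> output (1, 'b'), add 'bb' as idx 2
Step 3: w='' (idx 0), next='a' -> output (0, 'a'), add 'a' as idx 3
Step 4: w='bb' (idx 2), next='b' -> output (2, 'b'), add 'bbb' as idx 4
Step 5: w='b' (idx 1), next='a' -> output (1, 'a'), add 'ba' as idx 5
Step 6: w='bbb' (idx 4), next='b' -> output (4, 'b'), add 'bbbb' as idx 6
Step 7: w='a' (idx 3), end of input -> output (3, '')


Encoded: [(0, 'b'), (1, 'b'), (0, 'a'), (2, 'b'), (1, 'a'), (4, 'b'), (3, '')]


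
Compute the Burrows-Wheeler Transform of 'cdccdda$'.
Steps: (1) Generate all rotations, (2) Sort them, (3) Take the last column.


Rotations (sorted):
  0: $cdccdda -> last char: a
  1: a$cdccdd -> last char: d
  2: ccdda$cd -> last char: d
  3: cdccdda$ -> last char: $
  4: cdda$cdc -> last char: c
  5: da$cdccd -> last char: d
  6: dccdda$c -> last char: c
  7: dda$cdcc -> last char: c


BWT = add$cdcc


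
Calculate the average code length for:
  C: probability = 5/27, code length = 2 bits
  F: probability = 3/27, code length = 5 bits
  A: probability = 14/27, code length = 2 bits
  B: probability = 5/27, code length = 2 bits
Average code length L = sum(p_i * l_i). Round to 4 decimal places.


Weighted contributions p_i * l_i:
  C: (5/27) * 2 = 10/27
  F: (3/27) * 5 = 15/27
  A: (14/27) * 2 = 28/27
  B: (5/27) * 2 = 10/27
Sum = (10 + 15 + 28 + 10)/27 = 63/27

L = 63/27 = 2.3333 bits/symbol


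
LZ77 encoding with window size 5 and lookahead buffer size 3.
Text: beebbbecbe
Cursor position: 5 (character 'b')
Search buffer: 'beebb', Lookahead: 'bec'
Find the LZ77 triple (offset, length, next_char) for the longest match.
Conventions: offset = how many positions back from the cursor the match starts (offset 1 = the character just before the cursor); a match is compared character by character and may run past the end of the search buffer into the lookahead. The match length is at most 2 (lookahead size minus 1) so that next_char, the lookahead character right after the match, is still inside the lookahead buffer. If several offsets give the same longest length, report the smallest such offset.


Try each offset into the search buffer:
  offset=1 (pos 4, char 'b'): match length 1
  offset=2 (pos 3, char 'b'): match length 1
  offset=3 (pos 2, char 'e'): match length 0
  offset=4 (pos 1, char 'e'): match length 0
  offset=5 (pos 0, char 'b'): match length 2
Longest match has length 2 at offset 5.
next_char = character at position 5 + 2 = 7 -> 'c'

Best match: offset=5, length=2 (matching 'be' starting at position 0)
LZ77 triple: (5, 2, 'c')


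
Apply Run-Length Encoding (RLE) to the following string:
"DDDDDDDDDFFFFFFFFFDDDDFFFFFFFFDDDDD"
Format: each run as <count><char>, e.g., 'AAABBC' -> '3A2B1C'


Scanning runs left to right:
  i=0: run of 'D' x 9 -> '9D'
  i=9: run of 'F' x 9 -> '9F'
  i=18: run of 'D' x 4 -> '4D'
  i=22: run of 'F' x 8 -> '8F'
  i=30: run of 'D' x 5 -> '5D'

RLE = 9D9F4D8F5D


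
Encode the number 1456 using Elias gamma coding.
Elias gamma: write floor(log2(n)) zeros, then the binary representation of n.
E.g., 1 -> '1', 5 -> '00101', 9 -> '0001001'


num_bits = floor(log2(1456)) + 1 = 11
leading_zeros = num_bits - 1 = 10
binary(1456) = 10110110000

Elias gamma(1456) = '0000000000' + '10110110000' = 000000000010110110000 (21 bits)


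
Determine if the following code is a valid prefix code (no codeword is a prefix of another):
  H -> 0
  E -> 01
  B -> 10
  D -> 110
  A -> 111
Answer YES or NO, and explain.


Checking each pair (does one codeword prefix another?):
  H='0' vs E='01': prefix -- VIOLATION

NO -- this is NOT a valid prefix code. H (0) is a prefix of E (01).


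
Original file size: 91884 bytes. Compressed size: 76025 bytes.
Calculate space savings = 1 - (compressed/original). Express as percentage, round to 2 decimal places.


ratio = compressed/original = 76025/91884 = 0.827402
savings = 1 - ratio = 1 - 0.827402 = 0.172598
as a percentage: 0.172598 * 100 = 17.26%

Space savings = 1 - 76025/91884 = 17.26%


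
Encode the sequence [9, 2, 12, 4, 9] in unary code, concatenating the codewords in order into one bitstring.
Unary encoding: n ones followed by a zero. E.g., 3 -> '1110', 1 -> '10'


Encode each number as n ones followed by a terminating 0:
  9 -> 1111111110 (10 bits)
  2 -> 110 (3 bits)
  12 -> 1111111111110 (13 bits)
  4 -> 11110 (5 bits)
  9 -> 1111111110 (10 bits)
Total length = 10 + 3 + 13 + 5 + 10 = 41 bits.

Unary([9, 2, 12, 4, 9]) = 11111111101101111111111110111101111111110 (41 bits)


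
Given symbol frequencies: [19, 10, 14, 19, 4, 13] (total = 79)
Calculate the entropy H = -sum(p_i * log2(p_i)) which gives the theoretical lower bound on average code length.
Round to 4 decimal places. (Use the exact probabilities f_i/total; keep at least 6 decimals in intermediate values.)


Per-symbol terms -p_i * log2(p_i) with p_i = f_i/79:
  p = 19/79 = 0.240506: log2(p) = -2.055853, -p*log2(p) = 0.494446
  p = 10/79 = 0.126582: log2(p) = -2.981853, -p*log2(p) = 0.377450
  p = 14/79 = 0.177215: log2(p) = -2.496426, -p*log2(p) = 0.442405
  p = 19/79 = 0.240506: log2(p) = -2.055853, -p*log2(p) = 0.494446
  p = 4/79 = 0.050633: log2(p) = -4.303781, -p*log2(p) = 0.217913
  p = 13/79 = 0.164557: log2(p) = -2.603341, -p*log2(p) = 0.428398
H = 0.494446 + 0.377450 + 0.442405 + 0.494446 + 0.217913 + 0.428398 = 2.455058

H = 2.4551 bits/symbol


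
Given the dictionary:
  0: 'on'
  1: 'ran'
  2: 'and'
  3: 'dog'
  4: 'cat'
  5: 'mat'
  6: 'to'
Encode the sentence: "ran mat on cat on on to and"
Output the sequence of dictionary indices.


Look up each word in the dictionary:
  'ran' -> 1
  'mat' -> 5
  'on' -> 0
  'cat' -> 4
  'on' -> 0
  'on' -> 0
  'to' -> 6
  'and' -> 2

Encoded: [1, 5, 0, 4, 0, 0, 6, 2]


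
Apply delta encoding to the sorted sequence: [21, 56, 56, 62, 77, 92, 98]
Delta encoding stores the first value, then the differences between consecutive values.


First value: 21
Deltas:
  56 - 21 = 35
  56 - 56 = 0
  62 - 56 = 6
  77 - 62 = 15
  92 - 77 = 15
  98 - 92 = 6


Delta encoded: [21, 35, 0, 6, 15, 15, 6]


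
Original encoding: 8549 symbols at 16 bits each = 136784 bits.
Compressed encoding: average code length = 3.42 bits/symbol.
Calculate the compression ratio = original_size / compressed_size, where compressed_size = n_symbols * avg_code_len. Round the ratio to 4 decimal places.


original_size = n_symbols * orig_bits = 8549 * 16 = 136784 bits
compressed_size = n_symbols * avg_code_len = 8549 * 3.42 = 29237.58 bits
ratio = original_size / compressed_size = 136784 / 29237.58 = 4.6784

Compression ratio = 4.6784


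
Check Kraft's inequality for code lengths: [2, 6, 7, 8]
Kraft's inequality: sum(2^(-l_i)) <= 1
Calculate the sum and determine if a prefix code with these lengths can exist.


Sum = 2^(-2) + 2^(-6) + 2^(-7) + 2^(-8)
    = 0.25 + 0.015625 + 0.0078125 + 0.00390625
    = 71/256 = 0.27734375
Since 0.27734375 <= 1, Kraft's inequality IS satisfied.
A prefix code with these lengths CAN exist.

Kraft sum = 0.27734375. Satisfied.


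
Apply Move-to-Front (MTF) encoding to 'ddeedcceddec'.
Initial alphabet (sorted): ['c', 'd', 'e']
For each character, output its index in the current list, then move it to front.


MTF encoding:
'd': index 1 in ['c', 'd', 'e'] -> ['d', 'c', 'e']
'd': index 0 in ['d', 'c', 'e'] -> ['d', 'c', 'e']
'e': index 2 in ['d', 'c', 'e'] -> ['e', 'd', 'c']
'e': index 0 in ['e', 'd', 'c'] -> ['e', 'd', 'c']
'd': index 1 in ['e', 'd', 'c'] -> ['d', 'e', 'c']
'c': index 2 in ['d', 'e', 'c'] -> ['c', 'd', 'e']
'c': index 0 in ['c', 'd', 'e'] -> ['c', 'd', 'e']
'e': index 2 in ['c', 'd', 'e'] -> ['e', 'c', 'd']
'd': index 2 in ['e', 'c', 'd'] -> ['d', 'e', 'c']
'd': index 0 in ['d', 'e', 'c'] -> ['d', 'e', 'c']
'e': index 1 in ['d', 'e', 'c'] -> ['e', 'd', 'c']
'c': index 2 in ['e', 'd', 'c'] -> ['c', 'e', 'd']


Output: [1, 0, 2, 0, 1, 2, 0, 2, 2, 0, 1, 2]


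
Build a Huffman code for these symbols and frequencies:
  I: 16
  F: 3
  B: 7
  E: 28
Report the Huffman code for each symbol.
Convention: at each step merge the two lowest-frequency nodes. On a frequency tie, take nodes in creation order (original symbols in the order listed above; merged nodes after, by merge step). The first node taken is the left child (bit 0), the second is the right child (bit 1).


Huffman tree construction:
Step 1: Merge F(3) + B(7) = 10
Step 2: Merge (F+B)(10) + I(16) = 26
Step 3: Merge ((F+B)+I)(26) + E(28) = 54
Read each symbol's code off the tree from the root (left child = 0, right child = 1).

Codes:
  I: 01 (length 2)
  F: 000 (length 3)
  B: 001 (length 3)
  E: 1 (length 1)
Average code length: 90/54 = 1.6667 bits/symbol


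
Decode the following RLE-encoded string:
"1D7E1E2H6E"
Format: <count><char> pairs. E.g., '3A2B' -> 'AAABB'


Expanding each <count><char> pair:
  1D -> 'D'
  7E -> 'EEEEEEE'
  1E -> 'E'
  2H -> 'HH'
  6E -> 'EEEEEE'

Decoded = DEEEEEEEEHHEEEEEE


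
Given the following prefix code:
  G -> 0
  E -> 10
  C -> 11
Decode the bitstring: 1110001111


Decoding step by step:
Bits 11 -> C
Bits 10 -> E
Bits 0 -> G
Bits 0 -> G
Bits 11 -> C
Bits 11 -> C


Decoded message: CEGGCC


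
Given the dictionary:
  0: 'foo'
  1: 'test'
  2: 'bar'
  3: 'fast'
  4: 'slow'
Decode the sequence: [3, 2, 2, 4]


Look up each index in the dictionary:
  3 -> 'fast'
  2 -> 'bar'
  2 -> 'bar'
  4 -> 'slow'

Decoded: "fast bar bar slow"


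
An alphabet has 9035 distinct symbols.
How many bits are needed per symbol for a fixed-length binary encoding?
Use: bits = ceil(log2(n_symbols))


log2(9035) = 13.1413
Bracket: 2^13 = 8192 < 9035 <= 2^14 = 16384
So ceil(log2(9035)) = 14

bits = ceil(log2(9035)) = ceil(13.1413) = 14 bits
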